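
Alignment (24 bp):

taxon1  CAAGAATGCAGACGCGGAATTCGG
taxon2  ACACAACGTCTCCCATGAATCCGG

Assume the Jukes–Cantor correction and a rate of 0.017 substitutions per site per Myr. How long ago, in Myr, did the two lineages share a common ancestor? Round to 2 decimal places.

24.23

The sequences differ at 12 of 24 sites, so p = 12/24 = 0.5.
d = −(3/4) ln(1 − 4p/3) = −0.75 ln(1 − 0.666667) = −0.75 ln(0.333333)
  = −0.75 × (-1.098613) = 0.823960 substitutions/site.
Under a molecular clock d = 2μt, so t = d/(2μ) = 0.823960 / (2 × 0.017) = 24.23 Myr.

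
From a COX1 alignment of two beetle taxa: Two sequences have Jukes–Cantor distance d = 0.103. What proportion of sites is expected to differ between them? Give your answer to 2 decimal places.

0.10

p = (3/4)(1 − e^(−4d/3)) = 0.75 × (1 − e^(-0.137333)) = 0.75 × (1 − 0.871680) = 0.096240.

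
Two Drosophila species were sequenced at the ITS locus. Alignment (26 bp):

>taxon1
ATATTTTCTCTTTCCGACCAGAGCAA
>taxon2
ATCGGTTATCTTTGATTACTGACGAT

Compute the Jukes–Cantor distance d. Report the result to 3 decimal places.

The sequences differ at 13 of 26 sites, so p = 13/26 = 0.5.
d = −(3/4) ln(1 − 4p/3) = −0.75 ln(1 − 0.666667) = −0.75 ln(0.333333)
  = −0.75 × (-1.098613) = 0.823960 substitutions/site.

0.824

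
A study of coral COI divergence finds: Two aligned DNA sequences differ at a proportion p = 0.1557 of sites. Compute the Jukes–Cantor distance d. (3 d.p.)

d = −(3/4) ln(1 − 4p/3) = −0.75 ln(1 − 0.2076) = −0.75 ln(0.7924)
  = −0.75 × (-0.232689) = 0.174517 substitutions/site.

0.175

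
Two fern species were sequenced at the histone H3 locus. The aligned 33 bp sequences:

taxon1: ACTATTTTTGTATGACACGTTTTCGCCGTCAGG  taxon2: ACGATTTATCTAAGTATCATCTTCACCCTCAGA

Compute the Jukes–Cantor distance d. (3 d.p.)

0.497

The sequences differ at 12 of 33 sites, so p = 12/33 ≈ 0.363636.
d = −(3/4) ln(1 − 4p/3) = −0.75 ln(1 − 0.484848) = −0.75 ln(0.515152)
  = −0.75 × (-0.663293) = 0.497470 substitutions/site.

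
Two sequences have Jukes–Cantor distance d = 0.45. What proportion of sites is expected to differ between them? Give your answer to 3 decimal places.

0.338

p = (3/4)(1 − e^(−4d/3)) = 0.75 × (1 − e^(-0.6)) = 0.75 × (1 − 0.548812) = 0.338391.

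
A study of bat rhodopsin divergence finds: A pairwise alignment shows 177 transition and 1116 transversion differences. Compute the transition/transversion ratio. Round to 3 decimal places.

R = 177/1116 = 0.158602… ≈ 0.159 (to 3 d.p.).

0.159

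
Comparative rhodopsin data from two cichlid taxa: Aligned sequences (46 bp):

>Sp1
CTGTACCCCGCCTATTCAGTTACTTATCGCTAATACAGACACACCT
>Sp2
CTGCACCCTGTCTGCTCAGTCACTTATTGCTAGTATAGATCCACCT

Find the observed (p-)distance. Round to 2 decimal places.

The sequences differ at 11 of 46 positions.
p = 11/46 = 0.239130… ≈ 0.24 (to 2 d.p.).

0.24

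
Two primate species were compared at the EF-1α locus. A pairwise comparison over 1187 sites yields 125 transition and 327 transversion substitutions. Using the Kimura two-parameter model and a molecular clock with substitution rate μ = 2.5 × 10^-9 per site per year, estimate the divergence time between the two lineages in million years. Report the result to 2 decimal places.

P = 125/1187 ≈ 0.105307 and Q = 327/1187 ≈ 0.275484.
Under the Kimura two-parameter model, d = −½ ln(1 − 2P − Q) − ¼ ln(1 − 2Q).
1 − 2P − Q = 0.513902, giving −½ ln(0.513902) = 0.332861.
1 − 2Q = 0.449032, giving −¼ ln(0.449032) = 0.200165.
d = 0.332861 + 0.200165 = 0.533026.
Under a molecular clock d = 2μt, so t = d/(2μ) = 0.533026 / (2 × 2.5 × 10^-9) = 106.61 million years.

106.61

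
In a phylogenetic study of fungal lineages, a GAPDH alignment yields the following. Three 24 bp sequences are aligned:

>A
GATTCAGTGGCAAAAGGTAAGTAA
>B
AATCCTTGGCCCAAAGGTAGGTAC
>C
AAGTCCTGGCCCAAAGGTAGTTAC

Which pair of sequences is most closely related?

A–B: 9/24 differ, p = 0.375, d = 0.520.
A–C: 10/24 differ, p = 0.417, d = 0.608.
B–C: 4/24 differ, p = 0.167, d = 0.188.
The smallest distance is between B and C.

B and C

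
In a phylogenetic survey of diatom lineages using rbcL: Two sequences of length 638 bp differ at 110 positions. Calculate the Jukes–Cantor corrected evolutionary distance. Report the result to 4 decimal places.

p = 110/638 ≈ 0.172414.
d = −(3/4) ln(1 − 4p/3) = −0.75 ln(1 − 0.229885) = −0.75 ln(0.770115)
  = −0.75 × (-0.261215) = 0.195911 substitutions/site.

0.1959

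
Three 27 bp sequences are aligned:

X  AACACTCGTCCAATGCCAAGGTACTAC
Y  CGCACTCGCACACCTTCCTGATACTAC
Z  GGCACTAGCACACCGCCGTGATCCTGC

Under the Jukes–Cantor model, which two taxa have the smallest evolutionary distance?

Y and Z

X–Y: 11/27 differ, p = 0.407, d = 0.588.
X–Z: 12/27 differ, p = 0.444, d = 0.673.
Y–Z: 7/27 differ, p = 0.259, d = 0.318.
The smallest distance is between Y and Z.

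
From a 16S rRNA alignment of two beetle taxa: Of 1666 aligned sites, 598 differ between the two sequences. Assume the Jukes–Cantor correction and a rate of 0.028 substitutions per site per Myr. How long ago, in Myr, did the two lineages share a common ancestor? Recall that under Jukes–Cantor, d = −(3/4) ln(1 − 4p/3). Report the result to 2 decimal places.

p = 598/1666 ≈ 0.358944.
d = −(3/4) ln(1 − 4p/3) = −0.75 ln(1 − 0.478592) = −0.75 ln(0.521408)
  = −0.75 × (-0.651222) = 0.488417 substitutions/site.
Under a molecular clock d = 2μt, so t = d/(2μ) = 0.488417 / (2 × 0.028) = 8.72 Myr.

8.72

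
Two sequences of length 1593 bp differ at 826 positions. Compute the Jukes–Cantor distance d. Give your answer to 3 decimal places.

0.882

p = 826/1593 ≈ 0.518519.
d = −(3/4) ln(1 − 4p/3) = −0.75 ln(1 − 0.691359) = −0.75 ln(0.308641)
  = −0.75 × (-1.175576) = 0.881682 substitutions/site.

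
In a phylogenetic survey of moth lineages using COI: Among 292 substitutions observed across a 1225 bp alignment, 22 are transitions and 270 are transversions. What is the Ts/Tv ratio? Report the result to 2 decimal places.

R = 22/270 = 0.081481… ≈ 0.08 (to 2 d.p.).

0.08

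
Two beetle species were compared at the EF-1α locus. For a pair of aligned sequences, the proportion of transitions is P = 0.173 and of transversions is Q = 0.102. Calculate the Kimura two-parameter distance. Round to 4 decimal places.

Under the Kimura two-parameter model, d = −½ ln(1 − 2P − Q) − ¼ ln(1 − 2Q).
1 − 2P − Q = 0.552, giving −½ ln(0.552) = 0.297104.
1 − 2Q = 0.796, giving −¼ ln(0.796) = 0.057039.
d = 0.297104 + 0.057039 = 0.354143.

0.3541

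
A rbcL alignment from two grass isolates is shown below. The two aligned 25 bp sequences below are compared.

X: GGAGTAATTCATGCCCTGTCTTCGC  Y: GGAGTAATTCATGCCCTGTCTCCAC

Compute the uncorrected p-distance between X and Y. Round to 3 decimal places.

0.080

The sequences differ at 2 of 25 positions (sites 22, 24).
p = 2/25 = 0.080.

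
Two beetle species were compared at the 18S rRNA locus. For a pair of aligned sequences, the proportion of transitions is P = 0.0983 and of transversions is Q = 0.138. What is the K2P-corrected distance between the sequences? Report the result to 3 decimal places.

0.284

Under the Kimura two-parameter model, d = −½ ln(1 − 2P − Q) − ¼ ln(1 − 2Q).
1 − 2P − Q = 0.6654, giving −½ ln(0.6654) = 0.203683.
1 − 2Q = 0.724, giving −¼ ln(0.724) = 0.080741.
d = 0.203683 + 0.080741 = 0.284424.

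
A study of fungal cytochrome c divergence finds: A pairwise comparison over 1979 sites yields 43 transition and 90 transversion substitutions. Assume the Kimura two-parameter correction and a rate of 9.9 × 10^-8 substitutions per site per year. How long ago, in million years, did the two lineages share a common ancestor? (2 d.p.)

P = 43/1979 ≈ 0.021728 and Q = 90/1979 ≈ 0.045478.
Under the Kimura two-parameter model, d = −½ ln(1 − 2P − Q) − ¼ ln(1 − 2Q).
1 − 2P − Q = 0.911066, giving −½ ln(0.911066) = 0.046570.
1 − 2Q = 0.909044, giving −¼ ln(0.909044) = 0.023840.
d = 0.046570 + 0.023840 = 0.070410.
Under a molecular clock d = 2μt, so t = d/(2μ) = 0.070410 / (2 × 9.9 × 10^-8) = 0.36 million years.

0.36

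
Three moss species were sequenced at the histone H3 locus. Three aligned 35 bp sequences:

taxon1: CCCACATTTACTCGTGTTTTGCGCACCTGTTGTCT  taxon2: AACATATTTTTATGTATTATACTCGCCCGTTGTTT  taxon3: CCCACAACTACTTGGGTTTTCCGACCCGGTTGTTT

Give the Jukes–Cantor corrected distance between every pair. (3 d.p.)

taxon1–taxon2: 14/35 sites differ → p = 0.4, d = −0.75 ln(1 − 0.533333) = 0.571605 ≈ 0.572.
taxon1–taxon3: 9/35 sites differ → p ≈ 0.257143, d = −0.75 ln(1 − 0.342857) = 0.314890 ≈ 0.315.
taxon2–taxon3: 16/35 sites differ → p ≈ 0.457143, d = −0.75 ln(1 − 0.609524) = 0.705292 ≈ 0.705.

d(taxon1,taxon2) = 0.572, d(taxon1,taxon3) = 0.315, d(taxon2,taxon3) = 0.705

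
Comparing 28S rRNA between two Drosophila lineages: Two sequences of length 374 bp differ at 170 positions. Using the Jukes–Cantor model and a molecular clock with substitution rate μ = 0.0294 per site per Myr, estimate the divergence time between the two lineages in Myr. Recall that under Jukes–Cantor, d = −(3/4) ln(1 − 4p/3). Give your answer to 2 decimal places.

11.88

p = 170/374 ≈ 0.454545.
d = −(3/4) ln(1 − 4p/3) = −0.75 ln(1 − 0.60606) = −0.75 ln(0.39394)
  = −0.75 × (-0.931557) = 0.698668 substitutions/site.
Under a molecular clock d = 2μt, so t = d/(2μ) = 0.698668 / (2 × 0.0294) = 11.88 Myr.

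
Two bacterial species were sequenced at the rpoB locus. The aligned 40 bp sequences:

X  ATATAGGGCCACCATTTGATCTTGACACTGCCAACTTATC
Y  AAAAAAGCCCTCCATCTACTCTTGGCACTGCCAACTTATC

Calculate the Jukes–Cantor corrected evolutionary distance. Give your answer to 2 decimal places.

0.27

The sequences differ at 9 of 40 sites (2, 4, 6, 8, 11, 16, 18, 19, 25), so p = 9/40 = 0.225.
d = −(3/4) ln(1 − 4p/3) = −0.75 ln(1 − 0.3) = −0.75 ln(0.7)
  = −0.75 × (-0.356675) = 0.267506 substitutions/site.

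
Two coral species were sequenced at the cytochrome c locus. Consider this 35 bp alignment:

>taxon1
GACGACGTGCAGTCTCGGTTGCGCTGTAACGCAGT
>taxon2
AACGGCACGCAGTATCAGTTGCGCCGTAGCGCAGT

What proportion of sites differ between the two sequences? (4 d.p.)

The sequences differ at 8 of 35 positions (sites 1, 5, 7, 8, 14, 17, 25, 29).
p = 8/35 = 0.228571… ≈ 0.2286 (to 4 d.p.).

0.2286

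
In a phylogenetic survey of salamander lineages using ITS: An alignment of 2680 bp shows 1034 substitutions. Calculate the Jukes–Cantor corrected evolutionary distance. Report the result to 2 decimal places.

p = 1034/2680 ≈ 0.385821.
d = −(3/4) ln(1 − 4p/3) = −0.75 ln(1 − 0.514428) = −0.75 ln(0.485572)
  = −0.75 × (-0.722428) = 0.541821 substitutions/site.

0.54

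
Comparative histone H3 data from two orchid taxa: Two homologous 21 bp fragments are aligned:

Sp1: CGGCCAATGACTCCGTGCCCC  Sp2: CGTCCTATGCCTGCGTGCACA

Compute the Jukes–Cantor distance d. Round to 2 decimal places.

The sequences differ at 6 of 21 sites (3, 6, 10, 13, 19, 21), so p = 6/21 ≈ 0.285714.
d = −(3/4) ln(1 − 4p/3) = −0.75 ln(1 − 0.380952) = −0.75 ln(0.619048)
  = −0.75 × (-0.479572) = 0.359679 substitutions/site.

0.36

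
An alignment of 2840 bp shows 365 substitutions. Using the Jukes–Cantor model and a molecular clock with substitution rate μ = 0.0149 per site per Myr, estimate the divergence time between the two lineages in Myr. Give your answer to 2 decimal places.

p = 365/2840 ≈ 0.128521.
d = −(3/4) ln(1 − 4p/3) = −0.75 ln(1 − 0.171361) = −0.75 ln(0.828639)
  = −0.75 × (-0.187971) = 0.140978 substitutions/site.
Under a molecular clock d = 2μt, so t = d/(2μ) = 0.140978 / (2 × 0.0149) = 4.73 Myr.

4.73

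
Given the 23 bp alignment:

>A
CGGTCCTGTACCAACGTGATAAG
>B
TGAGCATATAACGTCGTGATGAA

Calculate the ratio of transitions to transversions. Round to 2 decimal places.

Transitions are A↔G and C↔T; transversions are all other mismatches.
Transitions: 6. Transversions: 4.
R = 6/4 = 1.50.

1.50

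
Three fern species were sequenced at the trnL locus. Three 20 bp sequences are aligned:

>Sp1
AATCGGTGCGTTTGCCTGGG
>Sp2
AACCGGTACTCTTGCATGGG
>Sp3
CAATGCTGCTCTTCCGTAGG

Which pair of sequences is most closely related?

Sp1–Sp2: 5/20 differ, p = 0.250, d = 0.304.
Sp1–Sp3: 9/20 differ, p = 0.450, d = 0.687.
Sp2–Sp3: 8/20 differ, p = 0.400, d = 0.572.
The smallest distance is between Sp1 and Sp2.

Sp1 and Sp2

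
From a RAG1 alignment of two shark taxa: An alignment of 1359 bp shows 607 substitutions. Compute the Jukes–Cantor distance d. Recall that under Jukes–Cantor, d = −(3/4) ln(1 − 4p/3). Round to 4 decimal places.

p = 607/1359 ≈ 0.446652.
d = −(3/4) ln(1 − 4p/3) = −0.75 ln(1 − 0.595536) = −0.75 ln(0.404464)
  = −0.75 × (-0.905193) = 0.678895 substitutions/site.

0.6789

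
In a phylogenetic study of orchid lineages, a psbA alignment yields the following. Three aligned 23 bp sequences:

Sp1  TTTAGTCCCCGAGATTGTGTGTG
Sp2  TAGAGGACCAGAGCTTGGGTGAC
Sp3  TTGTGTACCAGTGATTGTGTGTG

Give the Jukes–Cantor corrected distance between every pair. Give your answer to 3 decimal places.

Sp1–Sp2: 9/23 sites differ → p ≈ 0.391304, d = −0.75 ln(1 − 0.521739) = 0.553199 ≈ 0.553.
Sp1–Sp3: 5/23 sites differ → p ≈ 0.217391, d = −0.75 ln(1 − 0.289855) = 0.256715 ≈ 0.257.
Sp2–Sp3: 8/23 sites differ → p ≈ 0.347826, d = −0.75 ln(1 − 0.463768) = 0.467391 ≈ 0.467.

d(Sp1,Sp2) = 0.553, d(Sp1,Sp3) = 0.257, d(Sp2,Sp3) = 0.467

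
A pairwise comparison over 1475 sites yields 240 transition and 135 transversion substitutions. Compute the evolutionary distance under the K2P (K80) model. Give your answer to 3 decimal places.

0.320

P = 240/1475 ≈ 0.162712 and Q = 135/1475 ≈ 0.091525.
Under the Kimura two-parameter model, d = −½ ln(1 − 2P − Q) − ¼ ln(1 − 2Q).
1 − 2P − Q = 0.583051, giving −½ ln(0.583051) = 0.269740.
1 − 2Q = 0.81695, giving −¼ ln(0.81695) = 0.050544.
d = 0.269740 + 0.050544 = 0.320284.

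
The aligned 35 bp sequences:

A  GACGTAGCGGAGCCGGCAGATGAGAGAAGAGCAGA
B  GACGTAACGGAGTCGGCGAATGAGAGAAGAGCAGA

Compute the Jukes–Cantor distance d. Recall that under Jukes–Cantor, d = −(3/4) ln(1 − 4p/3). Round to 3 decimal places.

0.124

The sequences differ at 4 of 35 sites (7, 13, 18, 19), so p = 4/35 ≈ 0.114286.
d = −(3/4) ln(1 − 4p/3) = −0.75 ln(1 − 0.152381) = −0.75 ln(0.847619)
  = −0.75 × (-0.165324) = 0.123993 substitutions/site.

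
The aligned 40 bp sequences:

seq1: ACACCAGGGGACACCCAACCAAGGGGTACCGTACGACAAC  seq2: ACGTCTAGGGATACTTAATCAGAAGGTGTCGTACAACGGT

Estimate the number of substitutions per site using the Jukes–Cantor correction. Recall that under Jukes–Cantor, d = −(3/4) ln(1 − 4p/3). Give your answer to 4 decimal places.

0.6272

The sequences differ at 17 of 40 sites, so p = 17/40 = 0.425.
d = −(3/4) ln(1 − 4p/3) = −0.75 ln(1 − 0.566667) = −0.75 ln(0.433333)
  = −0.75 × (-0.836249) = 0.627187 substitutions/site.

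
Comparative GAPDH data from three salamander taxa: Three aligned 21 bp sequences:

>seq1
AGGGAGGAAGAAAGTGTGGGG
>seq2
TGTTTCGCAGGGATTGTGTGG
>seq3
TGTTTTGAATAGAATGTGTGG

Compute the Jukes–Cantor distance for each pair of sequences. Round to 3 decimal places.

seq1–seq2: 10/21 sites differ → p ≈ 0.47619, d = −0.75 ln(1 − 0.63492) = 0.755729 ≈ 0.756.
seq1–seq3: 9/21 sites differ → p ≈ 0.428571, d = −0.75 ln(1 − 0.571428) = 0.635472 ≈ 0.635.
seq2–seq3: 5/21 sites differ → p ≈ 0.238095, d = −0.75 ln(1 − 0.31746) = 0.286451 ≈ 0.286.

d(seq1,seq2) = 0.756, d(seq1,seq3) = 0.635, d(seq2,seq3) = 0.286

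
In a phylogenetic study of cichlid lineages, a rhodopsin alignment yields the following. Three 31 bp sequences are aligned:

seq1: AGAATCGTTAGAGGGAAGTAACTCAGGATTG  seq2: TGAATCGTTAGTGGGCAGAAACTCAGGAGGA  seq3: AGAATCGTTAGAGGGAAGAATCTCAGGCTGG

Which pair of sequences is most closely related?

seq1 and seq3

seq1–seq2: 7/31 differ, p = 0.226, d = 0.269.
seq1–seq3: 4/31 differ, p = 0.129, d = 0.142.
seq2–seq3: 7/31 differ, p = 0.226, d = 0.269.
The smallest distance is between seq1 and seq3.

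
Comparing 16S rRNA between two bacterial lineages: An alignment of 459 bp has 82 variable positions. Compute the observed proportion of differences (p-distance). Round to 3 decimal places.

p = 82/459 = 0.178649… ≈ 0.179 (to 3 d.p.).

0.179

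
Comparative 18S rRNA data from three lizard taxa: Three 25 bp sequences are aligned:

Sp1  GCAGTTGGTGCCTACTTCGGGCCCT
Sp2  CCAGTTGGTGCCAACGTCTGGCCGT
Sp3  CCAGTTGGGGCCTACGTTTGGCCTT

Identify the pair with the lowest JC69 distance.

Sp1–Sp2: 5/25 differ, p = 0.200, d = 0.233.
Sp1–Sp3: 6/25 differ, p = 0.240, d = 0.289.
Sp2–Sp3: 4/25 differ, p = 0.160, d = 0.180.
The smallest distance is between Sp2 and Sp3.

Sp2 and Sp3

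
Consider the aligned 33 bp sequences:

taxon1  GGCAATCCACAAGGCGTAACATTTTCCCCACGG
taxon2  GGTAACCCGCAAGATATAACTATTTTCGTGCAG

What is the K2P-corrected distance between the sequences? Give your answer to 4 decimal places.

0.6471

Of 33 sites, 10 differences are transitions and 3 are transversions, so P = 10/33 ≈ 0.30303 and Q = 3/33 ≈ 0.090909.
Under the Kimura two-parameter model, d = −½ ln(1 − 2P − Q) − ¼ ln(1 − 2Q).
1 − 2P − Q = 0.303031, giving −½ ln(0.303031) = 0.596960.
1 − 2Q = 0.818182, giving −¼ ln(0.818182) = 0.050168.
d = 0.596960 + 0.050168 = 0.647128.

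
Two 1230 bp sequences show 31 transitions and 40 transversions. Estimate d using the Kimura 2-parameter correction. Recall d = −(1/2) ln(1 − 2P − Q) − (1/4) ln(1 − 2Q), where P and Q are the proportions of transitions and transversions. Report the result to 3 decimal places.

P = 31/1230 ≈ 0.025203 and Q = 40/1230 ≈ 0.03252.
Under the Kimura two-parameter model, d = −½ ln(1 − 2P − Q) − ¼ ln(1 − 2Q).
1 − 2P − Q = 0.917074, giving −½ ln(0.917074) = 0.043284.
1 − 2Q = 0.93496, giving −¼ ln(0.93496) = 0.016813.
d = 0.043284 + 0.016813 = 0.060097.

0.060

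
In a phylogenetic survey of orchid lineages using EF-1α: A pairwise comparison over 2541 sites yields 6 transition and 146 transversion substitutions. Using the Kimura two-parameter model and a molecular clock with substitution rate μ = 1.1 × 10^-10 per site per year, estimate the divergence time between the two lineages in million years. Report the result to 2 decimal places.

284.62

P = 6/2541 ≈ 0.002361 and Q = 146/2541 ≈ 0.057458.
Under the Kimura two-parameter model, d = −½ ln(1 − 2P − Q) − ¼ ln(1 − 2Q).
1 − 2P − Q = 0.93782, giving −½ ln(0.93782) = 0.032099.
1 − 2Q = 0.885084, giving −¼ ln(0.885084) = 0.030518.
d = 0.032099 + 0.030518 = 0.062617.
Under a molecular clock d = 2μt, so t = d/(2μ) = 0.062617 / (2 × 1.1 × 10^-10) = 284.62 million years.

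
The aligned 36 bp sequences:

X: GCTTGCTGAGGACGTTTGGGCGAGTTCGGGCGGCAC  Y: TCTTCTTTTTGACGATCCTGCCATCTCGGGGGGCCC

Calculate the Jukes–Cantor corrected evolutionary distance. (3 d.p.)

The sequences differ at 15 of 36 sites, so p = 15/36 ≈ 0.416667.
d = −(3/4) ln(1 − 4p/3) = −0.75 ln(1 − 0.555556) = −0.75 ln(0.444444)
  = −0.75 × (-0.810931) = 0.608198 substitutions/site.

0.608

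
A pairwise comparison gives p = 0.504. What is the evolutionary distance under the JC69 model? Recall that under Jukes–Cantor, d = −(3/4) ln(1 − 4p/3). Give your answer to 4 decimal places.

0.8361

d = −(3/4) ln(1 − 4p/3) = −0.75 ln(1 − 0.672) = −0.75 ln(0.328)
  = −0.75 × (-1.114742) = 0.836057 substitutions/site.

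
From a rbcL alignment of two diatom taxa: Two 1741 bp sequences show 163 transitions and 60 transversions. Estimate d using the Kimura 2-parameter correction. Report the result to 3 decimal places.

P = 163/1741 ≈ 0.093624 and Q = 60/1741 ≈ 0.034463.
Under the Kimura two-parameter model, d = −½ ln(1 − 2P − Q) − ¼ ln(1 − 2Q).
1 − 2P − Q = 0.778289, giving −½ ln(0.778289) = 0.125329.
1 − 2Q = 0.931074, giving −¼ ln(0.931074) = 0.017854.
d = 0.125329 + 0.017854 = 0.143183.

0.143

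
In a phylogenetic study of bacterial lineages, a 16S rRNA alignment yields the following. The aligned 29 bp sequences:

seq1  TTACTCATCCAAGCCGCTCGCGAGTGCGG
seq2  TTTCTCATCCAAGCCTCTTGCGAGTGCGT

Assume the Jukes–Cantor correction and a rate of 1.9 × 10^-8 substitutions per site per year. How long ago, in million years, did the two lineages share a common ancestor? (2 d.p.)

4.01

The sequences differ at 4 of 29 sites (3, 16, 19, 29), so p = 4/29 ≈ 0.137931.
d = −(3/4) ln(1 − 4p/3) = −0.75 ln(1 − 0.183908) = −0.75 ln(0.816092)
  = −0.75 × (-0.203228) = 0.152421 substitutions/site.
Under a molecular clock d = 2μt, so t = d/(2μ) = 0.152421 / (2 × 1.9 × 10^-8) = 4.01 million years.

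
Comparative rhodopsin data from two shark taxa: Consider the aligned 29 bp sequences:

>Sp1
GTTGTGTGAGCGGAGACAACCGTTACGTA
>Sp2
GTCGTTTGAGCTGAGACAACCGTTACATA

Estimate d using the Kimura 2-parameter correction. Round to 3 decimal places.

0.153

Of 29 sites, 2 differences are transitions and 2 are transversions, so P = 2/29 ≈ 0.068966 and Q = 2/29 ≈ 0.068966.
Under the Kimura two-parameter model, d = −½ ln(1 − 2P − Q) − ¼ ln(1 − 2Q).
1 − 2P − Q = 0.793102, giving −½ ln(0.793102) = 0.115902.
1 − 2Q = 0.862068, giving −¼ ln(0.862068) = 0.037105.
d = 0.115902 + 0.037105 = 0.153007.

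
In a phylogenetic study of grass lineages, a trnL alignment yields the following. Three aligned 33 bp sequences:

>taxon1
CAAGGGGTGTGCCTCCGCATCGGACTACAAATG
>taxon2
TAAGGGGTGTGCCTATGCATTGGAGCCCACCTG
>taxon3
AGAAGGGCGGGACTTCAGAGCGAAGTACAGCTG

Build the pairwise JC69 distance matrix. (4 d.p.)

taxon1–taxon2: 9/33 sites differ → p ≈ 0.272727, d = −0.75 ln(1 − 0.363636) = 0.338988 ≈ 0.3390.
taxon1–taxon3: 14/33 sites differ → p ≈ 0.424242, d = −0.75 ln(1 − 0.565656) = 0.625439 ≈ 0.6254.
taxon2–taxon3: 16/33 sites differ → p ≈ 0.484848, d = −0.75 ln(1 − 0.646464) = 0.779827 ≈ 0.7798.

d(taxon1,taxon2) = 0.3390, d(taxon1,taxon3) = 0.6254, d(taxon2,taxon3) = 0.7798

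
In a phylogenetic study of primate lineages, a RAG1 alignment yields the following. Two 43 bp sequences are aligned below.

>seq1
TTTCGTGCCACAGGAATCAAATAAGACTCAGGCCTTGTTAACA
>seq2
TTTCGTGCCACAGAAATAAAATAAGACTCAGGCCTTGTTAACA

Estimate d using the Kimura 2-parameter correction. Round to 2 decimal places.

0.05

Of 43 sites, 1 differences are transitions and 1 are transversions, so P = 1/43 ≈ 0.023256 and Q = 1/43 ≈ 0.023256.
Under the Kimura two-parameter model, d = −½ ln(1 − 2P − Q) − ¼ ln(1 − 2Q).
1 − 2P − Q = 0.930232, giving −½ ln(0.930232) = 0.036161.
1 − 2Q = 0.953488, giving −¼ ln(0.953488) = 0.011907.
d = 0.036161 + 0.011907 = 0.048068.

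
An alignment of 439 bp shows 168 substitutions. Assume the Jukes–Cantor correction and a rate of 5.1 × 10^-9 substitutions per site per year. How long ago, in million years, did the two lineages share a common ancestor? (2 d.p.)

p = 168/439 ≈ 0.382688.
d = −(3/4) ln(1 − 4p/3) = −0.75 ln(1 − 0.510251) = −0.75 ln(0.489749)
  = −0.75 × (-0.713862) = 0.535397 substitutions/site.
Under a molecular clock d = 2μt, so t = d/(2μ) = 0.535397 / (2 × 5.1 × 10^-9) = 52.49 million years.

52.49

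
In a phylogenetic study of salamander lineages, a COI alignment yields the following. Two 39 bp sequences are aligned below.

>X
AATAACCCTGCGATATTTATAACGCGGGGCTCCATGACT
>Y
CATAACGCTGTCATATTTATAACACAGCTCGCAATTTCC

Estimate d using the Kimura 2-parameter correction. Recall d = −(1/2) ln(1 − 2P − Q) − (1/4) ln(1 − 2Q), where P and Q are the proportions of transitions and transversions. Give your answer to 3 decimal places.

0.441

Of 39 sites, 4 differences are transitions and 9 are transversions, so P = 4/39 ≈ 0.102564 and Q = 9/39 ≈ 0.230769.
Under the Kimura two-parameter model, d = −½ ln(1 − 2P − Q) − ¼ ln(1 − 2Q).
1 − 2P − Q = 0.564103, giving −½ ln(0.564103) = 0.286259.
1 − 2Q = 0.538462, giving −¼ ln(0.538462) = 0.154760.
d = 0.286259 + 0.154760 = 0.441019.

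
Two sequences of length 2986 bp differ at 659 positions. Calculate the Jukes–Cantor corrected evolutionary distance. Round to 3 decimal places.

p = 659/2986 ≈ 0.220697.
d = −(3/4) ln(1 − 4p/3) = −0.75 ln(1 − 0.294263) = −0.75 ln(0.705737)
  = −0.75 × (-0.348513) = 0.261385 substitutions/site.

0.261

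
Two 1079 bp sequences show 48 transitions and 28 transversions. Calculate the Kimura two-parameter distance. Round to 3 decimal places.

0.074

P = 48/1079 ≈ 0.044486 and Q = 28/1079 ≈ 0.02595.
Under the Kimura two-parameter model, d = −½ ln(1 − 2P − Q) − ¼ ln(1 − 2Q).
1 − 2P − Q = 0.885078, giving −½ ln(0.885078) = 0.061040.
1 − 2Q = 0.9481, giving −¼ ln(0.9481) = 0.013324.
d = 0.061040 + 0.013324 = 0.074364.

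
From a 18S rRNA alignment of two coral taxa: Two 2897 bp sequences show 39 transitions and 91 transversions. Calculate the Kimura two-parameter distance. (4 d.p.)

P = 39/2897 ≈ 0.013462 and Q = 91/2897 ≈ 0.031412.
Under the Kimura two-parameter model, d = −½ ln(1 − 2P − Q) − ¼ ln(1 − 2Q).
1 − 2P − Q = 0.941664, giving −½ ln(0.941664) = 0.030053.
1 − 2Q = 0.937176, giving −¼ ln(0.937176) = 0.016221.
d = 0.030053 + 0.016221 = 0.046274.

0.0463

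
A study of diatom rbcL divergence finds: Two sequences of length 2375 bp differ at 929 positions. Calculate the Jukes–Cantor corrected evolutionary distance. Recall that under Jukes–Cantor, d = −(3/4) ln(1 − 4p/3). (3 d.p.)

p = 929/2375 ≈ 0.391158.
d = −(3/4) ln(1 − 4p/3) = −0.75 ln(1 − 0.521544) = −0.75 ln(0.478456)
  = −0.75 × (-0.737191) = 0.552893 substitutions/site.

0.553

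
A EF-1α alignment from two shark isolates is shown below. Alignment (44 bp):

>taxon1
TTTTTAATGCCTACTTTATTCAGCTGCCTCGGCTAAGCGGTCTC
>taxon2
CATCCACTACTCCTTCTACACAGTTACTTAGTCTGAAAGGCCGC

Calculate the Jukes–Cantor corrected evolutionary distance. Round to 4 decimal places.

The sequences differ at 23 of 44 sites, so p = 23/44 ≈ 0.522727.
d = −(3/4) ln(1 − 4p/3) = −0.75 ln(1 − 0.696969) = −0.75 ln(0.303031)
  = −0.75 × (-1.193920) = 0.895440 substitutions/site.

0.8954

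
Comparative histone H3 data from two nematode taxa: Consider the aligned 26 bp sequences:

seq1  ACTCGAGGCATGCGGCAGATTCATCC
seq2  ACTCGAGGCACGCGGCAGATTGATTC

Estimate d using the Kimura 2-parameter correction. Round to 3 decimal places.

0.127

Of 26 sites, 2 differences are transitions and 1 are transversions, so P = 2/26 ≈ 0.076923 and Q = 1/26 ≈ 0.038462.
Under the Kimura two-parameter model, d = −½ ln(1 − 2P − Q) − ¼ ln(1 − 2Q).
1 − 2P − Q = 0.807692, giving −½ ln(0.807692) = 0.106787.
1 − 2Q = 0.923076, giving −¼ ln(0.923076) = 0.020011.
d = 0.106787 + 0.020011 = 0.126798.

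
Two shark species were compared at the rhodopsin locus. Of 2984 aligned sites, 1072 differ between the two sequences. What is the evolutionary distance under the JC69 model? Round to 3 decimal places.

0.489

p = 1072/2984 ≈ 0.359249.
d = −(3/4) ln(1 − 4p/3) = −0.75 ln(1 − 0.478999) = −0.75 ln(0.521001)
  = −0.75 × (-0.652003) = 0.489002 substitutions/site.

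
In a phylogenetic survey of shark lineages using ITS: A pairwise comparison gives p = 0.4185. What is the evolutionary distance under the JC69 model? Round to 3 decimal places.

0.612

d = −(3/4) ln(1 − 4p/3) = −0.75 ln(1 − 0.558) = −0.75 ln(0.442)
  = −0.75 × (-0.816445) = 0.612334 substitutions/site.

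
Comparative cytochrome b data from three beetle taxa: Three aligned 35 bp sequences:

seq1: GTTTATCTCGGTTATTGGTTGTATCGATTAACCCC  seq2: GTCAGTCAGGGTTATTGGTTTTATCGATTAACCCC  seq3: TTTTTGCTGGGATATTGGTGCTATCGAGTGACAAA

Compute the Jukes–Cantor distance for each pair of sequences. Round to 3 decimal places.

d(seq1,seq2) = 0.195, d(seq1,seq3) = 0.458, d(seq2,seq3) = 0.572

seq1–seq2: 6/35 sites differ → p ≈ 0.171429, d = −0.75 ln(1 − 0.228572) = 0.194634 ≈ 0.195.
seq1–seq3: 12/35 sites differ → p ≈ 0.342857, d = −0.75 ln(1 − 0.457143) = 0.458182 ≈ 0.458.
seq2–seq3: 14/35 sites differ → p = 0.4, d = −0.75 ln(1 − 0.533333) = 0.571605 ≈ 0.572.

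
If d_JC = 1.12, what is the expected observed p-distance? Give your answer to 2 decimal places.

0.58

p = (3/4)(1 − e^(−4d/3)) = 0.75 × (1 − e^(-1.493333)) = 0.75 × (1 − 0.224623) = 0.581533.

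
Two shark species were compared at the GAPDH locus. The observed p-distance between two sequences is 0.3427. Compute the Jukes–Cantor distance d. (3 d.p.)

d = −(3/4) ln(1 − 4p/3) = −0.75 ln(1 − 0.456933) = −0.75 ln(0.543067)
  = −0.75 × (-0.610523) = 0.457892 substitutions/site.

0.458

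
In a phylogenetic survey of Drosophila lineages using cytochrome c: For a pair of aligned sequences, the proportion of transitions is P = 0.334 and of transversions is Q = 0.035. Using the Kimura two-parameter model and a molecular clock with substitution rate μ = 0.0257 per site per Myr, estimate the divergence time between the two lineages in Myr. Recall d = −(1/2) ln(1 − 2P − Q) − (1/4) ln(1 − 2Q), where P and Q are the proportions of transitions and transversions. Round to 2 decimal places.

Under the Kimura two-parameter model, d = −½ ln(1 − 2P − Q) − ¼ ln(1 − 2Q).
1 − 2P − Q = 0.297, giving −½ ln(0.297) = 0.607012.
1 − 2Q = 0.93, giving −¼ ln(0.93) = 0.018143.
d = 0.607012 + 0.018143 = 0.625155.
Under a molecular clock d = 2μt, so t = d/(2μ) = 0.625155 / (2 × 0.0257) = 12.16 Myr.

12.16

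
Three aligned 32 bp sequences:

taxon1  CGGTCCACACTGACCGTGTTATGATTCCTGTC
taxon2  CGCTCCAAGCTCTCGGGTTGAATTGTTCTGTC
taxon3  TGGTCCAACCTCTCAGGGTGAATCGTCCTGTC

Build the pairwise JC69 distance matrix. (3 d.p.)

d(taxon1,taxon2) = 0.657, d(taxon1,taxon3) = 0.520, d(taxon2,taxon3) = 0.259

taxon1–taxon2: 14/32 sites differ → p = 0.4375, d = −0.75 ln(1 − 0.583333) = 0.656601 ≈ 0.657.
taxon1–taxon3: 12/32 sites differ → p = 0.375, d = −0.75 ln(1 − 0.5) = 0.519860 ≈ 0.520.
taxon2–taxon3: 7/32 sites differ → p = 0.21875, d = −0.75 ln(1 − 0.291667) = 0.258631 ≈ 0.259.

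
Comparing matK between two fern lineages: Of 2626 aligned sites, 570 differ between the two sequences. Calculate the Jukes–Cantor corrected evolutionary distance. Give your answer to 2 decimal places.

p = 570/2626 ≈ 0.21706.
d = −(3/4) ln(1 − 4p/3) = −0.75 ln(1 − 0.289413) = −0.75 ln(0.710587)
  = −0.75 × (-0.341664) = 0.256248 substitutions/site.

0.26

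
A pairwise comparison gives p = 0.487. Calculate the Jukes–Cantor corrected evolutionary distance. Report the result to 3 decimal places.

0.786

d = −(3/4) ln(1 − 4p/3) = −0.75 ln(1 − 0.649333) = −0.75 ln(0.350667)
  = −0.75 × (-1.047918) = 0.785939 substitutions/site.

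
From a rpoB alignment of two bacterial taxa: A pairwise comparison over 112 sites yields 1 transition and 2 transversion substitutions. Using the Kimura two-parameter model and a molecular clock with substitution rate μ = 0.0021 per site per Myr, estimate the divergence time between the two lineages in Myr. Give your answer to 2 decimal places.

P = 1/112 ≈ 0.008929 and Q = 2/112 ≈ 0.017857.
Under the Kimura two-parameter model, d = −½ ln(1 − 2P − Q) − ¼ ln(1 − 2Q).
1 − 2P − Q = 0.964285, giving −½ ln(0.964285) = 0.018184.
1 − 2Q = 0.964286, giving −¼ ln(0.964286) = 0.009092.
d = 0.018184 + 0.009092 = 0.027276.
Under a molecular clock d = 2μt, so t = d/(2μ) = 0.027276 / (2 × 0.0021) = 6.49 Myr.

6.49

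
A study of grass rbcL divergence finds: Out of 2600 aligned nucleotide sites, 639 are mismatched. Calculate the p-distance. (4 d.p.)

p = 639/2600 = 0.245769… ≈ 0.2458 (to 4 d.p.).

0.2458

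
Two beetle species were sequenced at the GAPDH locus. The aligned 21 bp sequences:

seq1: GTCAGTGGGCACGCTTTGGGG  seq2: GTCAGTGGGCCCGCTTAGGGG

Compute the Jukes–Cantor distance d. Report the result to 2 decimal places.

0.10

The sequences differ at 2 of 21 sites (11, 17), so p = 2/21 ≈ 0.095238.
d = −(3/4) ln(1 − 4p/3) = −0.75 ln(1 − 0.126984) = −0.75 ln(0.873016)
  = −0.75 × (-0.135801) = 0.101851 substitutions/site.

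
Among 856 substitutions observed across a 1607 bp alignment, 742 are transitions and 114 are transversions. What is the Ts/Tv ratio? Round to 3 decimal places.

6.509

R = 742/114 = 6.508771… ≈ 6.509 (to 3 d.p.).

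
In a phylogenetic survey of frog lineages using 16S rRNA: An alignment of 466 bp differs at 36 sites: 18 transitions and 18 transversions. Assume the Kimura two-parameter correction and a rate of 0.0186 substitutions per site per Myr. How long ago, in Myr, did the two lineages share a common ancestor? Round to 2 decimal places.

2.20

P = 18/466 ≈ 0.038627 and Q = 18/466 ≈ 0.038627.
Under the Kimura two-parameter model, d = −½ ln(1 − 2P − Q) − ¼ ln(1 − 2Q).
1 − 2P − Q = 0.884119, giving −½ ln(0.884119) = 0.061582.
1 − 2Q = 0.922746, giving −¼ ln(0.922746) = 0.020100.
d = 0.061582 + 0.020100 = 0.081682.
Under a molecular clock d = 2μt, so t = d/(2μ) = 0.081682 / (2 × 0.0186) = 2.20 Myr.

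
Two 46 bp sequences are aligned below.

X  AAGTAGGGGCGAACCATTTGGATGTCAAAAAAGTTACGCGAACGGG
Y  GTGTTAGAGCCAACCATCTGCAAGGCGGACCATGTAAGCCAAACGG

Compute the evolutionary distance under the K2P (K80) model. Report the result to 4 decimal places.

0.6510

Of 46 sites, 6 differences are transitions and 14 are transversions, so P = 6/46 ≈ 0.130435 and Q = 14/46 ≈ 0.304348.
Under the Kimura two-parameter model, d = −½ ln(1 − 2P − Q) − ¼ ln(1 − 2Q).
1 − 2P − Q = 0.434782, giving −½ ln(0.434782) = 0.416455.
1 − 2Q = 0.391304, giving −¼ ln(0.391304) = 0.234568.
d = 0.416455 + 0.234568 = 0.651023.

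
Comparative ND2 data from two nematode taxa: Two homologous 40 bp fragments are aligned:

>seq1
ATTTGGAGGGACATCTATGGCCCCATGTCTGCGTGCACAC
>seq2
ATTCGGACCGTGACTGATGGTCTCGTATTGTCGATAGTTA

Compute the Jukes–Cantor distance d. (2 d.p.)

0.99

The sequences differ at 22 of 40 sites, so p = 22/40 = 0.55.
d = −(3/4) ln(1 − 4p/3) = −0.75 ln(1 − 0.733333) = −0.75 ln(0.266667)
  = −0.75 × (-1.321755) = 0.991316 substitutions/site.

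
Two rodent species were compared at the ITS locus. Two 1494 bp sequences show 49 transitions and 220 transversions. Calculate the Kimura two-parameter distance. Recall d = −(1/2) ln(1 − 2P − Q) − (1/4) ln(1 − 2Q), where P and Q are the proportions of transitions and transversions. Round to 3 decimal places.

P = 49/1494 ≈ 0.032798 and Q = 220/1494 ≈ 0.147256.
Under the Kimura two-parameter model, d = −½ ln(1 − 2P − Q) − ¼ ln(1 − 2Q).
1 − 2P − Q = 0.787148, giving −½ ln(0.787148) = 0.119669.
1 − 2Q = 0.705488, giving −¼ ln(0.705488) = 0.087216.
d = 0.119669 + 0.087216 = 0.206885.

0.207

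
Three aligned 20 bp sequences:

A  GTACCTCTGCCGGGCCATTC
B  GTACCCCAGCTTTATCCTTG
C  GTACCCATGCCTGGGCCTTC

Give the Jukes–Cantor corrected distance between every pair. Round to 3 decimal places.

d(A,B) = 0.687, d(A,C) = 0.304, d(B,C) = 0.471

A–B: 9/20 sites differ → p = 0.45, d = −0.75 ln(1 − 0.6) = 0.687218 ≈ 0.687.
A–C: 5/20 sites differ → p = 0.25, d = −0.75 ln(1 − 0.333333) = 0.304098 ≈ 0.304.
B–C: 7/20 sites differ → p = 0.35, d = −0.75 ln(1 − 0.466667) = 0.471457 ≈ 0.471.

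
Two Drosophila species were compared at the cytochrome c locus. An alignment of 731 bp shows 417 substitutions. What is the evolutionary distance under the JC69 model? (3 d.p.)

p = 417/731 ≈ 0.570451.
d = −(3/4) ln(1 − 4p/3) = −0.75 ln(1 − 0.760601) = −0.75 ln(0.239399)
  = −0.75 × (-1.429624) = 1.072218 substitutions/site.

1.072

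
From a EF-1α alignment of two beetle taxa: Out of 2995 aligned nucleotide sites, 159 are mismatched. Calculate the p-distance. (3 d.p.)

p = 159/2995 = 0.053088… ≈ 0.053 (to 3 d.p.).

0.053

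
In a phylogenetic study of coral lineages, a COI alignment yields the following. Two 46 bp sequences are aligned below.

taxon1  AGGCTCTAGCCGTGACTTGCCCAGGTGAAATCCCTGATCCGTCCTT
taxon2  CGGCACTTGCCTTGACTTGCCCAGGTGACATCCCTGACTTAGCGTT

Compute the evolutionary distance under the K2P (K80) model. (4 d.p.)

Of 46 sites, 4 differences are transitions and 7 are transversions, so P = 4/46 ≈ 0.086957 and Q = 7/46 ≈ 0.152174.
Under the Kimura two-parameter model, d = −½ ln(1 − 2P − Q) − ¼ ln(1 − 2Q).
1 − 2P − Q = 0.673912, giving −½ ln(0.673912) = 0.197328.
1 − 2Q = 0.695652, giving −¼ ln(0.695652) = 0.090726.
d = 0.197328 + 0.090726 = 0.288054.

0.2881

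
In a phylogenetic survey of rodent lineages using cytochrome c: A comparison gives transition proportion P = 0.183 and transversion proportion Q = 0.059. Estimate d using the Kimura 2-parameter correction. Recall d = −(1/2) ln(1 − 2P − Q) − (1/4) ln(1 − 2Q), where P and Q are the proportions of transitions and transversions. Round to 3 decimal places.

Under the Kimura two-parameter model, d = −½ ln(1 − 2P − Q) − ¼ ln(1 − 2Q).
1 − 2P − Q = 0.575, giving −½ ln(0.575) = 0.276693.
1 − 2Q = 0.882, giving −¼ ln(0.882) = 0.031391.
d = 0.276693 + 0.031391 = 0.308084.

0.308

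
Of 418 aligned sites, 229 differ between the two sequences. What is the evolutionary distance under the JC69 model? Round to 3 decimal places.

p = 229/418 ≈ 0.547847.
d = −(3/4) ln(1 − 4p/3) = −0.75 ln(1 − 0.730463) = −0.75 ln(0.269537)
  = −0.75 × (-1.311050) = 0.983288 substitutions/site.

0.983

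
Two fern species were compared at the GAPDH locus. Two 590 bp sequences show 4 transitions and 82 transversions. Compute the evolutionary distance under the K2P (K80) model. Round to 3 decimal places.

0.164

P = 4/590 ≈ 0.00678 and Q = 82/590 ≈ 0.138983.
Under the Kimura two-parameter model, d = −½ ln(1 − 2P − Q) − ¼ ln(1 − 2Q).
1 − 2P − Q = 0.847457, giving −½ ln(0.847457) = 0.082758.
1 − 2Q = 0.722034, giving −¼ ln(0.722034) = 0.081421.
d = 0.082758 + 0.081421 = 0.164179.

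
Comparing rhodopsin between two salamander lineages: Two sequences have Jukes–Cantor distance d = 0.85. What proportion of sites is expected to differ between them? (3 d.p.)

0.509

p = (3/4)(1 − e^(−4d/3)) = 0.75 × (1 − e^(-1.133333)) = 0.75 × (1 − 0.321958) = 0.508532.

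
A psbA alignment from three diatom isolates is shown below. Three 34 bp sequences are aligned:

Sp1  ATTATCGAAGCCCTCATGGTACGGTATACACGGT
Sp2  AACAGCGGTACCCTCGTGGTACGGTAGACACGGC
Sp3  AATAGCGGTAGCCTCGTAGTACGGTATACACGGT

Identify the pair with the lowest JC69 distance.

Sp1–Sp2: 9/34 differ, p = 0.265, d = 0.326.
Sp1–Sp3: 8/34 differ, p = 0.235, d = 0.282.
Sp2–Sp3: 5/34 differ, p = 0.147, d = 0.164.
The smallest distance is between Sp2 and Sp3.

Sp2 and Sp3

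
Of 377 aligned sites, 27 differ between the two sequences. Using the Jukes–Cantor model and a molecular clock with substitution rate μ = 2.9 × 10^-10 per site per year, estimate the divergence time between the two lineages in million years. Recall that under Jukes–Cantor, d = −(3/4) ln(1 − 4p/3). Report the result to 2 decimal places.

129.78

p = 27/377 ≈ 0.071618.
d = −(3/4) ln(1 − 4p/3) = −0.75 ln(1 − 0.095491) = −0.75 ln(0.904509)
  = −0.75 × (-0.100363) = 0.075272 substitutions/site.
Under a molecular clock d = 2μt, so t = d/(2μ) = 0.075272 / (2 × 2.9 × 10^-10) = 129.78 million years.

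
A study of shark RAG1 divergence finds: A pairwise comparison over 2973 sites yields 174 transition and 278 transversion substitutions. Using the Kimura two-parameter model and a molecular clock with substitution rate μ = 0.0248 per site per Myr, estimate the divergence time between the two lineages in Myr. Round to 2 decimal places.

P = 174/2973 ≈ 0.058527 and Q = 278/2973 ≈ 0.093508.
Under the Kimura two-parameter model, d = −½ ln(1 − 2P − Q) − ¼ ln(1 − 2Q).
1 − 2P − Q = 0.789438, giving −½ ln(0.789438) = 0.118217.
1 − 2Q = 0.812984, giving −¼ ln(0.812984) = 0.051761.
d = 0.118217 + 0.051761 = 0.169978.
Under a molecular clock d = 2μt, so t = d/(2μ) = 0.169978 / (2 × 0.0248) = 3.43 Myr.

3.43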